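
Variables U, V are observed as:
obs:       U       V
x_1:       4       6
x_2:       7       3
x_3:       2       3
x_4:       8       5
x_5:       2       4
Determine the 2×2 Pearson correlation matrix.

Step 1 — column means:
  mean(U) = (4 + 7 + 2 + 8 + 2) / 5 = 23/5 = 4.6
  mean(V) = (6 + 3 + 3 + 5 + 4) / 5 = 21/5 = 4.2

Step 2 — sample variances and covariances s[i,j] = (1/(n-1)) · Σ_k (x_{k,i} - mean_i) · (x_{k,j} - mean_j), with n-1 = 4:
  s[U,U] = ((-0.6)·(-0.6) + (2.4)·(2.4) + (-2.6)·(-2.6) + (3.4)·(3.4) + (-2.6)·(-2.6)) / 4 = 31.2/4 = 7.8
  s[U,V] = ((-0.6)·(1.8) + (2.4)·(-1.2) + (-2.6)·(-1.2) + (3.4)·(0.8) + (-2.6)·(-0.2)) / 4 = 2.4/4 = 0.6
  s[V,V] = ((1.8)·(1.8) + (-1.2)·(-1.2) + (-1.2)·(-1.2) + (0.8)·(0.8) + (-0.2)·(-0.2)) / 4 = 6.8/4 = 1.7
  Sample standard deviations s_i = √(s[i,i]):
  s(U) = √(7.8) = 2.7928
  s(V) = √(1.7) = 1.3038

Step 3 — r_{ij} = s_{ij} / (s_i · s_j):
  r[U,U] = 1 (diagonal).
  r[U,V] = 0.6 / (2.7928 · 1.3038) = 0.6 / 3.6414 = 0.1648
  r[V,V] = 1 (diagonal).

R is symmetric with unit diagonal. Assembling:

R = [[1, 0.1648],
 [0.1648, 1]]


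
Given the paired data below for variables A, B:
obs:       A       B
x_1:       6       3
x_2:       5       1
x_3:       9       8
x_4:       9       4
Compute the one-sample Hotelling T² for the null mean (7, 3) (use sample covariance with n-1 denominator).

Step 1 — sample mean vector:
  mean(A) = (6 + 5 + 9 + 9) / 4 = 29/4 = 7.25
  mean(B) = (3 + 1 + 8 + 4) / 4 = 16/4 = 4
  x̄ = (7.25, 4),  deviation x̄ - mu_0 = (7.25, 4) - (7, 3) = (0.25, 1).

Step 2 — sample covariance matrix, S[i,j] = (1/(n-1)) · Σ_k (x_{k,i} - mean_i) · (x_{k,j} - mean_j), divisor n-1 = 3:
  S[A,A] = ((-1.25)·(-1.25) + (-2.25)·(-2.25) + (1.75)·(1.75) + (1.75)·(1.75)) / 3 = 12.75/3 = 4.25
  S[A,B] = ((-1.25)·(-1) + (-2.25)·(-3) + (1.75)·(4) + (1.75)·(0)) / 3 = 15/3 = 5
  S[B,B] = ((-1)·(-1) + (-3)·(-3) + (4)·(4) + (0)·(0)) / 3 = 26/3 = 8.6667
  S = [[4.25, 5],
 [5, 8.6667]].

Step 3 — invert S. det(S) = 4.25·8.6667 - (5)² = 11.8333.
  S^{-1} = (1/det) · [[d, -b], [-b, a]] = [[0.7324, -0.4225],
 [-0.4225, 0.3592]].

Step 4 — quadratic form (x̄ - mu_0)^T · S^{-1} · (x̄ - mu_0):
  S^{-1} · (x̄ - mu_0) = (-0.2394, 0.2535),
  (x̄ - mu_0)^T · [...] = (0.25)·(-0.2394) + (1)·(0.2535) = 0.1937.

Step 5 — scale by n: T² = 4 · 0.1937 = 0.7746.

T² ≈ 0.7746


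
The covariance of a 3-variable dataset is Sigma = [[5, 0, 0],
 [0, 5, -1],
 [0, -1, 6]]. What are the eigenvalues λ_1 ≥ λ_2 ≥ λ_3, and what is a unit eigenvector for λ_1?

Step 1 — characteristic polynomial p(λ) = det(λI - Sigma) = λ³ - tr·λ² + c_1·λ - det, where tr = trace, c_1 = sum of the principal 2×2 minors, det = det(Sigma):
  tr = 5 + 5 + 6 = 16,
  c_1 = (5·5 - (0)²) + (5·6 - (0)²) + (5·6 - (-1)²) = 25 + 30 + 29 = 84,
  det = 5·(5·6 - (-1)²) - (0)·((0)·6 - (-1)·(0)) + (0)·((0)·(-1) - 5·(0)) = 5·(29) - (0)·(0) + (0)·(0) = 145.
  So p(λ) = λ³ - 16λ² + 84λ - 145.
Step 2 — look for an integer root (rational root theorem: any rational root is an integer divisor of 145). Testing λ = 5:
  p(5) = 125 - 400 + 420 - 145 = 0  ✓
  Dividing out (λ - 5): p(λ) = (λ - 5)(λ² - 11λ + 29).
Step 3 — remaining eigenvalues from the quadratic λ² - 11λ + 29 = 0:
  Δ = 11² - 4·29 = 121 - 116 = 5,  λ = (11 ± √5)/2 = (11 ± 2.2361)/2 ≈ 6.618 or 4.382.
  Sorted: λ_1 = 6.618,  λ_2 = 5,  λ_3 = 4.382  (check: sum = 16 = tr ✓).

Step 4 — unit eigenvector for λ_1 ≈ 6.618: v spans the null space of (Sigma - λ_1 I), whose rows are
  r_1 = (-1.618, 0, 0),  r_2 = (0, -1.618, -1),  r_3 = (0, -1, -0.618).
  v is orthogonal to every row, so take v ∝ r_1 × r_2 = ((0)·(-1) - (0)·(-1.618), (0)·(0) - (-1.618)·(-1), (-1.618)·(-1.618) - (0)·(0)) ≈ (0, -1.618, 2.618).
  Rescale (multiply by -1 so the first nonzero entry is positive): u = (0, 1.618, -2.618).
  ||u|| = √((0)² + (1.618)² + (-2.618)²) = √(9.4721) ≈ 3.0777,  v_1 = u/||u|| ≈ (0, 0.5257, -0.8507) (||v_1|| = 1).

λ_1 = 6.618,  λ_2 = 5,  λ_3 = 4.382;  v_1 ≈ (0, 0.5257, -0.8507)


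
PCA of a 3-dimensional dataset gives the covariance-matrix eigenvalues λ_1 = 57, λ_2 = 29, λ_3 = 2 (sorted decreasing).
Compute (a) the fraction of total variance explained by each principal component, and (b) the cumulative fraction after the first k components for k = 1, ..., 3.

Step 1 — total variance = trace(Sigma) = Σ λ_i = 57 + 29 + 2 = 88.

Step 2 — fraction explained by component i = λ_i / Σ λ:
  PC1: 57/88 = 0.6477
  PC2: 29/88 = 0.3295
  PC3: 2/88 = 0.0227

Step 3 — cumulative fraction after k components = (λ_1 + ... + λ_k) / Σ λ:
  k = 1: 57/88 = 0.6477
  k = 2: (57 + 29)/88 = 86/88 = 0.9773
  k = 3: (57 + 29 + 2)/88 = 88/88 = 1

Summary (fraction, with percent):

explained: PC1 0.6477 (64.77%), PC2 0.3295 (32.95%), PC3 0.0227 (2.27%);  cumulative: 0.6477, 0.9773, 1


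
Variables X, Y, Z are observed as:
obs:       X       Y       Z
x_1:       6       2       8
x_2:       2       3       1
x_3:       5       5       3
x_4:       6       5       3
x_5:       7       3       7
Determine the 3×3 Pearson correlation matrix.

Step 1 — column means:
  mean(X) = (6 + 2 + 5 + 6 + 7) / 5 = 26/5 = 5.2
  mean(Y) = (2 + 3 + 5 + 5 + 3) / 5 = 18/5 = 3.6
  mean(Z) = (8 + 1 + 3 + 3 + 7) / 5 = 22/5 = 4.4

Step 2 — sample variances and covariances s[i,j] = (1/(n-1)) · Σ_k (x_{k,i} - mean_i) · (x_{k,j} - mean_j), with n-1 = 4:
  s[X,X] = ((0.8)·(0.8) + (-3.2)·(-3.2) + (-0.2)·(-0.2) + (0.8)·(0.8) + (1.8)·(1.8)) / 4 = 14.8/4 = 3.7
  s[X,Y] = ((0.8)·(-1.6) + (-3.2)·(-0.6) + (-0.2)·(1.4) + (0.8)·(1.4) + (1.8)·(-0.6)) / 4 = 0.4/4 = 0.1
  s[X,Z] = ((0.8)·(3.6) + (-3.2)·(-3.4) + (-0.2)·(-1.4) + (0.8)·(-1.4) + (1.8)·(2.6)) / 4 = 17.6/4 = 4.4
  s[Y,Y] = ((-1.6)·(-1.6) + (-0.6)·(-0.6) + (1.4)·(1.4) + (1.4)·(1.4) + (-0.6)·(-0.6)) / 4 = 7.2/4 = 1.8
  s[Y,Z] = ((-1.6)·(3.6) + (-0.6)·(-3.4) + (1.4)·(-1.4) + (1.4)·(-1.4) + (-0.6)·(2.6)) / 4 = -9.2/4 = -2.3
  s[Z,Z] = ((3.6)·(3.6) + (-3.4)·(-3.4) + (-1.4)·(-1.4) + (-1.4)·(-1.4) + (2.6)·(2.6)) / 4 = 35.2/4 = 8.8
  Sample standard deviations s_i = √(s[i,i]):
  s(X) = √(3.7) = 1.9235
  s(Y) = √(1.8) = 1.3416
  s(Z) = √(8.8) = 2.9665

Step 3 — r_{ij} = s_{ij} / (s_i · s_j):
  r[X,X] = 1 (diagonal).
  r[X,Y] = 0.1 / (1.9235 · 1.3416) = 0.1 / 2.5807 = 0.0387
  r[X,Z] = 4.4 / (1.9235 · 2.9665) = 4.4 / 5.7061 = 0.7711
  r[Y,Y] = 1 (diagonal).
  r[Y,Z] = -2.3 / (1.3416 · 2.9665) = -2.3 / 3.9799 = -0.5779
  r[Z,Z] = 1 (diagonal).

R is symmetric with unit diagonal. Assembling:

R = [[1, 0.0387, 0.7711],
 [0.0387, 1, -0.5779],
 [0.7711, -0.5779, 1]]


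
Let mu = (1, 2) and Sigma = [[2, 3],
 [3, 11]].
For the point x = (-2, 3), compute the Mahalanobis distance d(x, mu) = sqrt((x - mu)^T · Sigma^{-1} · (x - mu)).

Step 1 — centre the observation: (x - mu) = (-3, 1).

Step 2 — invert Sigma. det(Sigma) = 2·11 - (3)² = 13.
  Sigma^{-1} = (1/det) · [[d, -b], [-b, a]] = [[0.8462, -0.2308],
 [-0.2308, 0.1538]].

Step 3 — form the quadratic (x - mu)^T · Sigma^{-1} · (x - mu):
  Sigma^{-1} · (x - mu) = (-2.7692, 0.8462).
  (x - mu)^T · [Sigma^{-1} · (x - mu)] = (-3)·(-2.7692) + (1)·(0.8462) = 9.1538.

Step 4 — take square root: d = √(9.1538) ≈ 3.0255.

d(x, mu) = √(9.1538) ≈ 3.0255


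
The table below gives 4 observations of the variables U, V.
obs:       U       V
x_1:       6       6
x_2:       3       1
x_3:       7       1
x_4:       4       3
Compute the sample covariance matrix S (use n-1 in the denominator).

Step 1 — column means:
  mean(U) = (6 + 3 + 7 + 4) / 4 = 20/4 = 5
  mean(V) = (6 + 1 + 1 + 3) / 4 = 11/4 = 2.75

Step 2 — sample covariance S[i,j] = (1/(n-1)) · Σ_k (x_{k,i} - mean_i) · (x_{k,j} - mean_j), with n-1 = 3.
  S[U,U] = ((1)·(1) + (-2)·(-2) + (2)·(2) + (-1)·(-1)) / 3 = 10/3 = 3.3333
  S[U,V] = ((1)·(3.25) + (-2)·(-1.75) + (2)·(-1.75) + (-1)·(0.25)) / 3 = 3/3 = 1
  S[V,V] = ((3.25)·(3.25) + (-1.75)·(-1.75) + (-1.75)·(-1.75) + (0.25)·(0.25)) / 3 = 16.75/3 = 5.5833

S is symmetric (S[j,i] = S[i,j]). Assembling:

S = [[3.3333, 1],
 [1, 5.5833]]


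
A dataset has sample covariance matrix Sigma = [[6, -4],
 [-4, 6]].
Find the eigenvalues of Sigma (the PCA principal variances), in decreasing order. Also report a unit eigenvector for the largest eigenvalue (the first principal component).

Step 1 — characteristic polynomial of 2×2 Sigma:
  det(Sigma - λI) = λ² - trace · λ + det = 0.
  trace = 6 + 6 = 12, det = 6·6 - (-4)² = 20.
Step 2 — discriminant:
  Δ = trace² - 4·det = 144 - 80 = 64.
Step 3 — eigenvalues:
  λ = (trace ± √Δ)/2 = (12 ± 8)/2,
  λ_1 = 10,  λ_2 = 2.

Step 4 — unit eigenvector for λ_1: solve (Sigma - λ_1 I)v = 0. First row:
  (6 - 10)·v_x + (-4)·v_y = 0, i.e. (-4)·v_x + (-4)·v_y = 0,
  so v ∝ (b, λ_1 - a) = (-4, 4); multiply by -1 so the first entry is positive: u = (4, -4).
  ||u|| = √((4)² + (-4)²) = √(32) ≈ 5.6569,
  v_1 = u/||u|| ≈ (0.7071, -0.7071) (||v_1|| = 1).

λ_1 = 10,  λ_2 = 2;  v_1 ≈ (0.7071, -0.7071)


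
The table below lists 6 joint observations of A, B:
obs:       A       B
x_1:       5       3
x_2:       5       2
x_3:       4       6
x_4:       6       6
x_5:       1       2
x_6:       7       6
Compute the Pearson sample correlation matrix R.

Step 1 — column means:
  mean(A) = (5 + 5 + 4 + 6 + 1 + 7) / 6 = 28/6 = 4.6667
  mean(B) = (3 + 2 + 6 + 6 + 2 + 6) / 6 = 25/6 = 4.1667

Step 2 — sample variances and covariances s[i,j] = (1/(n-1)) · Σ_k (x_{k,i} - mean_i) · (x_{k,j} - mean_j), with n-1 = 5:
  s[A,A] = ((0.3333)·(0.3333) + (0.3333)·(0.3333) + (-0.6667)·(-0.6667) + (1.3333)·(1.3333) + (-3.6667)·(-3.6667) + (2.3333)·(2.3333)) / 5 = 21.3333/5 = 4.2667
  s[A,B] = ((0.3333)·(-1.1667) + (0.3333)·(-2.1667) + (-0.6667)·(1.8333) + (1.3333)·(1.8333) + (-3.6667)·(-2.1667) + (2.3333)·(1.8333)) / 5 = 12.3333/5 = 2.4667
  s[B,B] = ((-1.1667)·(-1.1667) + (-2.1667)·(-2.1667) + (1.8333)·(1.8333) + (1.8333)·(1.8333) + (-2.1667)·(-2.1667) + (1.8333)·(1.8333)) / 5 = 20.8333/5 = 4.1667
  Sample standard deviations s_i = √(s[i,i]):
  s(A) = √(4.2667) = 2.0656
  s(B) = √(4.1667) = 2.0412

Step 3 — r_{ij} = s_{ij} / (s_i · s_j):
  r[A,A] = 1 (diagonal).
  r[A,B] = 2.4667 / (2.0656 · 2.0412) = 2.4667 / 4.2164 = 0.585
  r[B,B] = 1 (diagonal).

R is symmetric with unit diagonal. Assembling:

R = [[1, 0.585],
 [0.585, 1]]


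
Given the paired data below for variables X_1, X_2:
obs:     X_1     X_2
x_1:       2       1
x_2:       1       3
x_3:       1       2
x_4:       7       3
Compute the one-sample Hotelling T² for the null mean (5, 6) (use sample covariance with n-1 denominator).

Step 1 — sample mean vector:
  mean(X_1) = (2 + 1 + 1 + 7) / 4 = 11/4 = 2.75
  mean(X_2) = (1 + 3 + 2 + 3) / 4 = 9/4 = 2.25
  x̄ = (2.75, 2.25),  deviation x̄ - mu_0 = (2.75, 2.25) - (5, 6) = (-2.25, -3.75).

Step 2 — sample covariance matrix, S[i,j] = (1/(n-1)) · Σ_k (x_{k,i} - mean_i) · (x_{k,j} - mean_j), divisor n-1 = 3:
  S[X_1,X_1] = ((-0.75)·(-0.75) + (-1.75)·(-1.75) + (-1.75)·(-1.75) + (4.25)·(4.25)) / 3 = 24.75/3 = 8.25
  S[X_1,X_2] = ((-0.75)·(-1.25) + (-1.75)·(0.75) + (-1.75)·(-0.25) + (4.25)·(0.75)) / 3 = 3.25/3 = 1.0833
  S[X_2,X_2] = ((-1.25)·(-1.25) + (0.75)·(0.75) + (-0.25)·(-0.25) + (0.75)·(0.75)) / 3 = 2.75/3 = 0.9167
  S = [[8.25, 1.0833],
 [1.0833, 0.9167]].

Step 3 — invert S. det(S) = 8.25·0.9167 - (1.0833)² = 6.3889.
  S^{-1} = (1/det) · [[d, -b], [-b, a]] = [[0.1435, -0.1696],
 [-0.1696, 1.2913]].

Step 4 — quadratic form (x̄ - mu_0)^T · S^{-1} · (x̄ - mu_0):
  S^{-1} · (x̄ - mu_0) = (0.313, -4.4609),
  (x̄ - mu_0)^T · [...] = (-2.25)·(0.313) + (-3.75)·(-4.4609) = 16.0239.

Step 5 — scale by n: T² = 4 · 16.0239 = 64.0957.

T² ≈ 64.0957


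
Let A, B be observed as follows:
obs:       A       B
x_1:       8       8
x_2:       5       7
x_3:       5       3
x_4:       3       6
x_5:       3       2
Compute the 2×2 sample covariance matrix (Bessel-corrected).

Step 1 — column means:
  mean(A) = (8 + 5 + 5 + 3 + 3) / 5 = 24/5 = 4.8
  mean(B) = (8 + 7 + 3 + 6 + 2) / 5 = 26/5 = 5.2

Step 2 — sample covariance S[i,j] = (1/(n-1)) · Σ_k (x_{k,i} - mean_i) · (x_{k,j} - mean_j), with n-1 = 4.
  S[A,A] = ((3.2)·(3.2) + (0.2)·(0.2) + (0.2)·(0.2) + (-1.8)·(-1.8) + (-1.8)·(-1.8)) / 4 = 16.8/4 = 4.2
  S[A,B] = ((3.2)·(2.8) + (0.2)·(1.8) + (0.2)·(-2.2) + (-1.8)·(0.8) + (-1.8)·(-3.2)) / 4 = 13.2/4 = 3.3
  S[B,B] = ((2.8)·(2.8) + (1.8)·(1.8) + (-2.2)·(-2.2) + (0.8)·(0.8) + (-3.2)·(-3.2)) / 4 = 26.8/4 = 6.7

S is symmetric (S[j,i] = S[i,j]). Assembling:

S = [[4.2, 3.3],
 [3.3, 6.7]]


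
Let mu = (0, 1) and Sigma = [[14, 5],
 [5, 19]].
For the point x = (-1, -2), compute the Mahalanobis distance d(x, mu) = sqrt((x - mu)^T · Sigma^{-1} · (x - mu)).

Step 1 — centre the observation: (x - mu) = (-1, -3).

Step 2 — invert Sigma. det(Sigma) = 14·19 - (5)² = 241.
  Sigma^{-1} = (1/det) · [[d, -b], [-b, a]] = [[0.0788, -0.0207],
 [-0.0207, 0.0581]].

Step 3 — form the quadratic (x - mu)^T · Sigma^{-1} · (x - mu):
  Sigma^{-1} · (x - mu) = (-0.0166, -0.1535).
  (x - mu)^T · [Sigma^{-1} · (x - mu)] = (-1)·(-0.0166) + (-3)·(-0.1535) = 0.4772.

Step 4 — take square root: d = √(0.4772) ≈ 0.6908.

d(x, mu) = √(0.4772) ≈ 0.6908


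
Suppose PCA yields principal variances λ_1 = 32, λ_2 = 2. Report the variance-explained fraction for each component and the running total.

Step 1 — total variance = trace(Sigma) = Σ λ_i = 32 + 2 = 34.

Step 2 — fraction explained by component i = λ_i / Σ λ:
  PC1: 32/34 = 0.9412
  PC2: 2/34 = 0.0588

Step 3 — cumulative fraction after k components = (λ_1 + ... + λ_k) / Σ λ:
  k = 1: 32/34 = 0.9412
  k = 2: (32 + 2)/34 = 34/34 = 1

Summary (fraction, with percent):

explained: PC1 0.9412 (94.12%), PC2 0.0588 (5.88%);  cumulative: 0.9412, 1


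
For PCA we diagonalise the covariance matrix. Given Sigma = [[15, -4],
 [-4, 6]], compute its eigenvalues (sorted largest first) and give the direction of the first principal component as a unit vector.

Step 1 — characteristic polynomial of 2×2 Sigma:
  det(Sigma - λI) = λ² - trace · λ + det = 0.
  trace = 15 + 6 = 21, det = 15·6 - (-4)² = 74.
Step 2 — discriminant:
  Δ = trace² - 4·det = 441 - 296 = 145.
Step 3 — eigenvalues:
  λ = (trace ± √Δ)/2 = (21 ± 12.0416)/2,
  λ_1 = 16.5208,  λ_2 = 4.4792.

Step 4 — unit eigenvector for λ_1: solve (Sigma - λ_1 I)v = 0. First row:
  (15 - 16.5208)·v_x + (-4)·v_y = 0, i.e. (-1.5208)·v_x + (-4)·v_y = 0,
  so v ∝ (b, λ_1 - a) = (-4, 1.5208); multiply by -1 so the first entry is positive: u = (4, -1.5208).
  ||u|| = √((4)² + (-1.5208)²) = √(18.3128) ≈ 4.2793,
  v_1 = u/||u|| ≈ (0.9347, -0.3554) (||v_1|| = 1).

λ_1 = 16.5208,  λ_2 = 4.4792;  v_1 ≈ (0.9347, -0.3554)


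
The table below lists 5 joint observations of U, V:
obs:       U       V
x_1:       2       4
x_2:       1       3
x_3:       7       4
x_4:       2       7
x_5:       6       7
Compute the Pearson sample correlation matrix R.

Step 1 — column means:
  mean(U) = (2 + 1 + 7 + 2 + 6) / 5 = 18/5 = 3.6
  mean(V) = (4 + 3 + 4 + 7 + 7) / 5 = 25/5 = 5

Step 2 — sample variances and covariances s[i,j] = (1/(n-1)) · Σ_k (x_{k,i} - mean_i) · (x_{k,j} - mean_j), with n-1 = 4:
  s[U,U] = ((-1.6)·(-1.6) + (-2.6)·(-2.6) + (3.4)·(3.4) + (-1.6)·(-1.6) + (2.4)·(2.4)) / 4 = 29.2/4 = 7.3
  s[U,V] = ((-1.6)·(-1) + (-2.6)·(-2) + (3.4)·(-1) + (-1.6)·(2) + (2.4)·(2)) / 4 = 5/4 = 1.25
  s[V,V] = ((-1)·(-1) + (-2)·(-2) + (-1)·(-1) + (2)·(2) + (2)·(2)) / 4 = 14/4 = 3.5
  Sample standard deviations s_i = √(s[i,i]):
  s(U) = √(7.3) = 2.7019
  s(V) = √(3.5) = 1.8708

Step 3 — r_{ij} = s_{ij} / (s_i · s_j):
  r[U,U] = 1 (diagonal).
  r[U,V] = 1.25 / (2.7019 · 1.8708) = 1.25 / 5.0547 = 0.2473
  r[V,V] = 1 (diagonal).

R is symmetric with unit diagonal. Assembling:

R = [[1, 0.2473],
 [0.2473, 1]]


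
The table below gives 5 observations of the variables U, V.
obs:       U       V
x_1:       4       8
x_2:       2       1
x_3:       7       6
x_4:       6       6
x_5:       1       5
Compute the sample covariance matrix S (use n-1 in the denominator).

Step 1 — column means:
  mean(U) = (4 + 2 + 7 + 6 + 1) / 5 = 20/5 = 4
  mean(V) = (8 + 1 + 6 + 6 + 5) / 5 = 26/5 = 5.2

Step 2 — sample covariance S[i,j] = (1/(n-1)) · Σ_k (x_{k,i} - mean_i) · (x_{k,j} - mean_j), with n-1 = 4.
  S[U,U] = ((0)·(0) + (-2)·(-2) + (3)·(3) + (2)·(2) + (-3)·(-3)) / 4 = 26/4 = 6.5
  S[U,V] = ((0)·(2.8) + (-2)·(-4.2) + (3)·(0.8) + (2)·(0.8) + (-3)·(-0.2)) / 4 = 13/4 = 3.25
  S[V,V] = ((2.8)·(2.8) + (-4.2)·(-4.2) + (0.8)·(0.8) + (0.8)·(0.8) + (-0.2)·(-0.2)) / 4 = 26.8/4 = 6.7

S is symmetric (S[j,i] = S[i,j]). Assembling:

S = [[6.5, 3.25],
 [3.25, 6.7]]


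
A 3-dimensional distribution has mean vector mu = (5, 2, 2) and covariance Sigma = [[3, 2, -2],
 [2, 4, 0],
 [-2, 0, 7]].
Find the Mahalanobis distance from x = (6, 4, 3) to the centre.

Step 1 — centre the observation: (x - mu) = (1, 2, 1).

Step 2 — invert Sigma (cofactor / det for 3×3, or solve directly):
  Sigma^{-1} = [[0.7, -0.35, 0.2],
 [-0.35, 0.425, -0.1],
 [0.2, -0.1, 0.2]].

Step 3 — form the quadratic (x - mu)^T · Sigma^{-1} · (x - mu):
  Sigma^{-1} · (x - mu) = (0.2, 0.4, 0.2).
  (x - mu)^T · [Sigma^{-1} · (x - mu)] = (1)·(0.2) + (2)·(0.4) + (1)·(0.2) = 1.2.

Step 4 — take square root: d = √(1.2) ≈ 1.0954.

d(x, mu) = √(1.2) ≈ 1.0954


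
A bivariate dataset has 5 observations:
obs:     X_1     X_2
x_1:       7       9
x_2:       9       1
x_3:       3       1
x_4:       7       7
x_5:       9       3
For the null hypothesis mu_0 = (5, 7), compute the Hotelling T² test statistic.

Step 1 — sample mean vector:
  mean(X_1) = (7 + 9 + 3 + 7 + 9) / 5 = 35/5 = 7
  mean(X_2) = (9 + 1 + 1 + 7 + 3) / 5 = 21/5 = 4.2
  x̄ = (7, 4.2),  deviation x̄ - mu_0 = (7, 4.2) - (5, 7) = (2, -2.8).

Step 2 — sample covariance matrix, S[i,j] = (1/(n-1)) · Σ_k (x_{k,i} - mean_i) · (x_{k,j} - mean_j), divisor n-1 = 4:
  S[X_1,X_1] = ((0)·(0) + (2)·(2) + (-4)·(-4) + (0)·(0) + (2)·(2)) / 4 = 24/4 = 6
  S[X_1,X_2] = ((0)·(4.8) + (2)·(-3.2) + (-4)·(-3.2) + (0)·(2.8) + (2)·(-1.2)) / 4 = 4/4 = 1
  S[X_2,X_2] = ((4.8)·(4.8) + (-3.2)·(-3.2) + (-3.2)·(-3.2) + (2.8)·(2.8) + (-1.2)·(-1.2)) / 4 = 52.8/4 = 13.2
  S = [[6, 1],
 [1, 13.2]].

Step 3 — invert S. det(S) = 6·13.2 - (1)² = 78.2.
  S^{-1} = (1/det) · [[d, -b], [-b, a]] = [[0.1688, -0.0128],
 [-0.0128, 0.0767]].

Step 4 — quadratic form (x̄ - mu_0)^T · S^{-1} · (x̄ - mu_0):
  S^{-1} · (x̄ - mu_0) = (0.3734, -0.2404),
  (x̄ - mu_0)^T · [...] = (2)·(0.3734) + (-2.8)·(-0.2404) = 1.4199.

Step 5 — scale by n: T² = 5 · 1.4199 = 7.0997.

T² ≈ 7.0997


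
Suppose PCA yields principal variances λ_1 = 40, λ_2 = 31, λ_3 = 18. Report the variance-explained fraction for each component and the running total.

Step 1 — total variance = trace(Sigma) = Σ λ_i = 40 + 31 + 18 = 89.

Step 2 — fraction explained by component i = λ_i / Σ λ:
  PC1: 40/89 = 0.4494
  PC2: 31/89 = 0.3483
  PC3: 18/89 = 0.2022

Step 3 — cumulative fraction after k components = (λ_1 + ... + λ_k) / Σ λ:
  k = 1: 40/89 = 0.4494
  k = 2: (40 + 31)/89 = 71/89 = 0.7978
  k = 3: (40 + 31 + 18)/89 = 89/89 = 1

Summary (fraction, with percent):

explained: PC1 0.4494 (44.94%), PC2 0.3483 (34.83%), PC3 0.2022 (20.22%);  cumulative: 0.4494, 0.7978, 1


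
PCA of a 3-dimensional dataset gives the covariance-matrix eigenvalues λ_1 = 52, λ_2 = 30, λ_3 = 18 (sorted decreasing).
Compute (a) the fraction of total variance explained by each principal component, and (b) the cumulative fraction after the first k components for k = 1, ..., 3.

Step 1 — total variance = trace(Sigma) = Σ λ_i = 52 + 30 + 18 = 100.

Step 2 — fraction explained by component i = λ_i / Σ λ:
  PC1: 52/100 = 0.52
  PC2: 30/100 = 0.3
  PC3: 18/100 = 0.18

Step 3 — cumulative fraction after k components = (λ_1 + ... + λ_k) / Σ λ:
  k = 1: 52/100 = 0.52
  k = 2: (52 + 30)/100 = 82/100 = 0.82
  k = 3: (52 + 30 + 18)/100 = 100/100 = 1

Summary (fraction, with percent):

explained: PC1 0.52 (52%), PC2 0.3 (30%), PC3 0.18 (18%);  cumulative: 0.52, 0.82, 1


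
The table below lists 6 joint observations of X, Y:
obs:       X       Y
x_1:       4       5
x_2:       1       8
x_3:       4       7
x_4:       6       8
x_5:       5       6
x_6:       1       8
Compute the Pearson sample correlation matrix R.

Step 1 — column means:
  mean(X) = (4 + 1 + 4 + 6 + 5 + 1) / 6 = 21/6 = 3.5
  mean(Y) = (5 + 8 + 7 + 8 + 6 + 8) / 6 = 42/6 = 7

Step 2 — sample variances and covariances s[i,j] = (1/(n-1)) · Σ_k (x_{k,i} - mean_i) · (x_{k,j} - mean_j), with n-1 = 5:
  s[X,X] = ((0.5)·(0.5) + (-2.5)·(-2.5) + (0.5)·(0.5) + (2.5)·(2.5) + (1.5)·(1.5) + (-2.5)·(-2.5)) / 5 = 21.5/5 = 4.3
  s[X,Y] = ((0.5)·(-2) + (-2.5)·(1) + (0.5)·(0) + (2.5)·(1) + (1.5)·(-1) + (-2.5)·(1)) / 5 = -5/5 = -1
  s[Y,Y] = ((-2)·(-2) + (1)·(1) + (0)·(0) + (1)·(1) + (-1)·(-1) + (1)·(1)) / 5 = 8/5 = 1.6
  Sample standard deviations s_i = √(s[i,i]):
  s(X) = √(4.3) = 2.0736
  s(Y) = √(1.6) = 1.2649

Step 3 — r_{ij} = s_{ij} / (s_i · s_j):
  r[X,X] = 1 (diagonal).
  r[X,Y] = -1 / (2.0736 · 1.2649) = -1 / 2.623 = -0.3812
  r[Y,Y] = 1 (diagonal).

R is symmetric with unit diagonal. Assembling:

R = [[1, -0.3812],
 [-0.3812, 1]]


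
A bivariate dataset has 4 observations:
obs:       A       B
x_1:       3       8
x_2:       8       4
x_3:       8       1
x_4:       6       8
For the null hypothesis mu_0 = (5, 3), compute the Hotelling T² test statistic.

Step 1 — sample mean vector:
  mean(A) = (3 + 8 + 8 + 6) / 4 = 25/4 = 6.25
  mean(B) = (8 + 4 + 1 + 8) / 4 = 21/4 = 5.25
  x̄ = (6.25, 5.25),  deviation x̄ - mu_0 = (6.25, 5.25) - (5, 3) = (1.25, 2.25).

Step 2 — sample covariance matrix, S[i,j] = (1/(n-1)) · Σ_k (x_{k,i} - mean_i) · (x_{k,j} - mean_j), divisor n-1 = 3:
  S[A,A] = ((-3.25)·(-3.25) + (1.75)·(1.75) + (1.75)·(1.75) + (-0.25)·(-0.25)) / 3 = 16.75/3 = 5.5833
  S[A,B] = ((-3.25)·(2.75) + (1.75)·(-1.25) + (1.75)·(-4.25) + (-0.25)·(2.75)) / 3 = -19.25/3 = -6.4167
  S[B,B] = ((2.75)·(2.75) + (-1.25)·(-1.25) + (-4.25)·(-4.25) + (2.75)·(2.75)) / 3 = 34.75/3 = 11.5833
  S = [[5.5833, -6.4167],
 [-6.4167, 11.5833]].

Step 3 — invert S. det(S) = 5.5833·11.5833 - (-6.4167)² = 23.5.
  S^{-1} = (1/det) · [[d, -b], [-b, a]] = [[0.4929, 0.273],
 [0.273, 0.2376]].

Step 4 — quadratic form (x̄ - mu_0)^T · S^{-1} · (x̄ - mu_0):
  S^{-1} · (x̄ - mu_0) = (1.2305, 0.8759),
  (x̄ - mu_0)^T · [...] = (1.25)·(1.2305) + (2.25)·(0.8759) = 3.5089.

Step 5 — scale by n: T² = 4 · 3.5089 = 14.0355.

T² ≈ 14.0355


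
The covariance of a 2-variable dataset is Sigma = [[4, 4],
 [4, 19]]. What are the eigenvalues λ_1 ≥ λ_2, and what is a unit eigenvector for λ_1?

Step 1 — characteristic polynomial of 2×2 Sigma:
  det(Sigma - λI) = λ² - trace · λ + det = 0.
  trace = 4 + 19 = 23, det = 4·19 - (4)² = 60.
Step 2 — discriminant:
  Δ = trace² - 4·det = 529 - 240 = 289.
Step 3 — eigenvalues:
  λ = (trace ± √Δ)/2 = (23 ± 17)/2,
  λ_1 = 20,  λ_2 = 3.

Step 4 — unit eigenvector for λ_1: solve (Sigma - λ_1 I)v = 0. First row:
  (4 - 20)·v_x + (4)·v_y = 0, i.e. (-16)·v_x + (4)·v_y = 0,
  so v ∝ (b, λ_1 - a) = (4, 16) = u.
  ||u|| = √((4)² + (16)²) = √(272) ≈ 16.4924,
  v_1 = u/||u|| ≈ (0.2425, 0.9701) (||v_1|| = 1).

λ_1 = 20,  λ_2 = 3;  v_1 ≈ (0.2425, 0.9701)


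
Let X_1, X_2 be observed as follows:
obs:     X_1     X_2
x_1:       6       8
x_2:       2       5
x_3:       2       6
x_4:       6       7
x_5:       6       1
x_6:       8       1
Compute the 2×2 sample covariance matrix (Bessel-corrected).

Step 1 — column means:
  mean(X_1) = (6 + 2 + 2 + 6 + 6 + 8) / 6 = 30/6 = 5
  mean(X_2) = (8 + 5 + 6 + 7 + 1 + 1) / 6 = 28/6 = 4.6667

Step 2 — sample covariance S[i,j] = (1/(n-1)) · Σ_k (x_{k,i} - mean_i) · (x_{k,j} - mean_j), with n-1 = 5.
  S[X_1,X_1] = ((1)·(1) + (-3)·(-3) + (-3)·(-3) + (1)·(1) + (1)·(1) + (3)·(3)) / 5 = 30/5 = 6
  S[X_1,X_2] = ((1)·(3.3333) + (-3)·(0.3333) + (-3)·(1.3333) + (1)·(2.3333) + (1)·(-3.6667) + (3)·(-3.6667)) / 5 = -14/5 = -2.8
  S[X_2,X_2] = ((3.3333)·(3.3333) + (0.3333)·(0.3333) + (1.3333)·(1.3333) + (2.3333)·(2.3333) + (-3.6667)·(-3.6667) + (-3.6667)·(-3.6667)) / 5 = 45.3333/5 = 9.0667

S is symmetric (S[j,i] = S[i,j]). Assembling:

S = [[6, -2.8],
 [-2.8, 9.0667]]


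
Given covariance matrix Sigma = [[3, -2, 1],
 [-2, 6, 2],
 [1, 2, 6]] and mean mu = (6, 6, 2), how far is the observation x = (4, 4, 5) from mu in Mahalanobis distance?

Step 1 — centre the observation: (x - mu) = (-2, -2, 3).

Step 2 — invert Sigma (cofactor / det for 3×3, or solve directly):
  Sigma^{-1} = [[0.5517, 0.2414, -0.1724],
 [0.2414, 0.2931, -0.1379],
 [-0.1724, -0.1379, 0.2414]].

Step 3 — form the quadratic (x - mu)^T · Sigma^{-1} · (x - mu):
  Sigma^{-1} · (x - mu) = (-2.1034, -1.4828, 1.3448).
  (x - mu)^T · [Sigma^{-1} · (x - mu)] = (-2)·(-2.1034) + (-2)·(-1.4828) + (3)·(1.3448) = 11.2069.

Step 4 — take square root: d = √(11.2069) ≈ 3.3477.

d(x, mu) = √(11.2069) ≈ 3.3477


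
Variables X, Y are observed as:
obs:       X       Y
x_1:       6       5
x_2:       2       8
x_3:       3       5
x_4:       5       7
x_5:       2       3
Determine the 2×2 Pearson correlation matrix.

Step 1 — column means:
  mean(X) = (6 + 2 + 3 + 5 + 2) / 5 = 18/5 = 3.6
  mean(Y) = (5 + 8 + 5 + 7 + 3) / 5 = 28/5 = 5.6

Step 2 — sample variances and covariances s[i,j] = (1/(n-1)) · Σ_k (x_{k,i} - mean_i) · (x_{k,j} - mean_j), with n-1 = 4:
  s[X,X] = ((2.4)·(2.4) + (-1.6)·(-1.6) + (-0.6)·(-0.6) + (1.4)·(1.4) + (-1.6)·(-1.6)) / 4 = 13.2/4 = 3.3
  s[X,Y] = ((2.4)·(-0.6) + (-1.6)·(2.4) + (-0.6)·(-0.6) + (1.4)·(1.4) + (-1.6)·(-2.6)) / 4 = 1.2/4 = 0.3
  s[Y,Y] = ((-0.6)·(-0.6) + (2.4)·(2.4) + (-0.6)·(-0.6) + (1.4)·(1.4) + (-2.6)·(-2.6)) / 4 = 15.2/4 = 3.8
  Sample standard deviations s_i = √(s[i,i]):
  s(X) = √(3.3) = 1.8166
  s(Y) = √(3.8) = 1.9494

Step 3 — r_{ij} = s_{ij} / (s_i · s_j):
  r[X,X] = 1 (diagonal).
  r[X,Y] = 0.3 / (1.8166 · 1.9494) = 0.3 / 3.5412 = 0.0847
  r[Y,Y] = 1 (diagonal).

R is symmetric with unit diagonal. Assembling:

R = [[1, 0.0847],
 [0.0847, 1]]


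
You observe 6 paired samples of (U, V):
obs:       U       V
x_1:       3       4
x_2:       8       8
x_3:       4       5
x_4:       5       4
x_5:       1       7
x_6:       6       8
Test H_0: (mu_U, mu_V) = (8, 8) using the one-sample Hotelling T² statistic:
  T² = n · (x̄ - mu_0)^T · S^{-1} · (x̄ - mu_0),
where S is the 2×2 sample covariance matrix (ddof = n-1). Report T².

Step 1 — sample mean vector:
  mean(U) = (3 + 8 + 4 + 5 + 1 + 6) / 6 = 27/6 = 4.5
  mean(V) = (4 + 8 + 5 + 4 + 7 + 8) / 6 = 36/6 = 6
  x̄ = (4.5, 6),  deviation x̄ - mu_0 = (4.5, 6) - (8, 8) = (-3.5, -2).

Step 2 — sample covariance matrix, S[i,j] = (1/(n-1)) · Σ_k (x_{k,i} - mean_i) · (x_{k,j} - mean_j), divisor n-1 = 5:
  S[U,U] = ((-1.5)·(-1.5) + (3.5)·(3.5) + (-0.5)·(-0.5) + (0.5)·(0.5) + (-3.5)·(-3.5) + (1.5)·(1.5)) / 5 = 29.5/5 = 5.9
  S[U,V] = ((-1.5)·(-2) + (3.5)·(2) + (-0.5)·(-1) + (0.5)·(-2) + (-3.5)·(1) + (1.5)·(2)) / 5 = 9/5 = 1.8
  S[V,V] = ((-2)·(-2) + (2)·(2) + (-1)·(-1) + (-2)·(-2) + (1)·(1) + (2)·(2)) / 5 = 18/5 = 3.6
  S = [[5.9, 1.8],
 [1.8, 3.6]].

Step 3 — invert S. det(S) = 5.9·3.6 - (1.8)² = 18.
  S^{-1} = (1/det) · [[d, -b], [-b, a]] = [[0.2, -0.1],
 [-0.1, 0.3278]].

Step 4 — quadratic form (x̄ - mu_0)^T · S^{-1} · (x̄ - mu_0):
  S^{-1} · (x̄ - mu_0) = (-0.5, -0.3056),
  (x̄ - mu_0)^T · [...] = (-3.5)·(-0.5) + (-2)·(-0.3056) = 2.3611.

Step 5 — scale by n: T² = 6 · 2.3611 = 14.1667.

T² ≈ 14.1667


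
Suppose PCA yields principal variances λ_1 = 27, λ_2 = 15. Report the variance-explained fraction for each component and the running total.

Step 1 — total variance = trace(Sigma) = Σ λ_i = 27 + 15 = 42.

Step 2 — fraction explained by component i = λ_i / Σ λ:
  PC1: 27/42 = 0.6429
  PC2: 15/42 = 0.3571

Step 3 — cumulative fraction after k components = (λ_1 + ... + λ_k) / Σ λ:
  k = 1: 27/42 = 0.6429
  k = 2: (27 + 15)/42 = 42/42 = 1

Summary (fraction, with percent):

explained: PC1 0.6429 (64.29%), PC2 0.3571 (35.71%);  cumulative: 0.6429, 1


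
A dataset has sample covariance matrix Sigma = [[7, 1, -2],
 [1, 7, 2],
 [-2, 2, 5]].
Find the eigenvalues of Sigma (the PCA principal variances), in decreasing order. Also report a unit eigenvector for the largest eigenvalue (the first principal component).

Step 1 — characteristic polynomial p(λ) = det(λI - Sigma) = λ³ - tr·λ² + c_1·λ - det, where tr = trace, c_1 = sum of the principal 2×2 minors, det = det(Sigma):
  tr = 7 + 7 + 5 = 19,
  c_1 = (7·7 - (1)²) + (7·5 - (-2)²) + (7·5 - (2)²) = 48 + 31 + 31 = 110,
  det = 7·(7·5 - (2)²) - (1)·((1)·5 - (2)·(-2)) + (-2)·((1)·(2) - 7·(-2)) = 7·(31) - (1)·(9) + (-2)·(16) = 176.
  So p(λ) = λ³ - 19λ² + 110λ - 176.
Step 2 — look for an integer root (rational root theorem: any rational root is an integer divisor of 176). Testing λ = 8:
  p(8) = 512 - 1216 + 880 - 176 = 0  ✓
  Dividing out (λ - 8): p(λ) = (λ - 8)(λ² - 11λ + 22).
Step 3 — remaining eigenvalues from the quadratic λ² - 11λ + 22 = 0:
  Δ = 11² - 4·22 = 121 - 88 = 33,  λ = (11 ± √33)/2 = (11 ± 5.7446)/2 ≈ 8.3723 or 2.6277.
  Sorted: λ_1 = 8.3723,  λ_2 = 8,  λ_3 = 2.6277  (check: sum = 19 = tr ✓).

Step 4 — unit eigenvector for λ_1 ≈ 8.3723: v spans the null space of (Sigma - λ_1 I), whose rows are
  r_1 = (-1.3723, 1, -2),  r_2 = (1, -1.3723, 2),  r_3 = (-2, 2, -3.3723).
  v is orthogonal to every row, so take v ∝ r_1 × r_2 = ((1)·(2) - (-2)·(-1.3723), (-2)·(1) - (-1.3723)·(2), (-1.3723)·(-1.3723) - (1)·(1)) ≈ (-0.7446, 0.7446, 0.8832).
  Rescale (multiply by -1 so the first nonzero entry is positive): u = (0.7446, -0.7446, -0.8832).
  ||u|| = √((0.7446)² + (-0.7446)² + (-0.8832)²) = √(1.8887) ≈ 1.3743,  v_1 = u/||u|| ≈ (0.5418, -0.5418, -0.6426) (||v_1|| = 1).

λ_1 = 8.3723,  λ_2 = 8,  λ_3 = 2.6277;  v_1 ≈ (0.5418, -0.5418, -0.6426)


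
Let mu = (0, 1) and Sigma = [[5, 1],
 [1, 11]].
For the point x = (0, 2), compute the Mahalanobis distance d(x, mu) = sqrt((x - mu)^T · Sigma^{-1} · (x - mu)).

Step 1 — centre the observation: (x - mu) = (0, 1).

Step 2 — invert Sigma. det(Sigma) = 5·11 - (1)² = 54.
  Sigma^{-1} = (1/det) · [[d, -b], [-b, a]] = [[0.2037, -0.0185],
 [-0.0185, 0.0926]].

Step 3 — form the quadratic (x - mu)^T · Sigma^{-1} · (x - mu):
  Sigma^{-1} · (x - mu) = (-0.0185, 0.0926).
  (x - mu)^T · [Sigma^{-1} · (x - mu)] = (0)·(-0.0185) + (1)·(0.0926) = 0.0926.

Step 4 — take square root: d = √(0.0926) ≈ 0.3043.

d(x, mu) = √(0.0926) ≈ 0.3043


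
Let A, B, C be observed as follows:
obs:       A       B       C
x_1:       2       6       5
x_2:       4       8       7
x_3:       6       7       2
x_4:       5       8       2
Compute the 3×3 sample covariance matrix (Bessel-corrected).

Step 1 — column means:
  mean(A) = (2 + 4 + 6 + 5) / 4 = 17/4 = 4.25
  mean(B) = (6 + 8 + 7 + 8) / 4 = 29/4 = 7.25
  mean(C) = (5 + 7 + 2 + 2) / 4 = 16/4 = 4

Step 2 — sample covariance S[i,j] = (1/(n-1)) · Σ_k (x_{k,i} - mean_i) · (x_{k,j} - mean_j), with n-1 = 3.
  S[A,A] = ((-2.25)·(-2.25) + (-0.25)·(-0.25) + (1.75)·(1.75) + (0.75)·(0.75)) / 3 = 8.75/3 = 2.9167
  S[A,B] = ((-2.25)·(-1.25) + (-0.25)·(0.75) + (1.75)·(-0.25) + (0.75)·(0.75)) / 3 = 2.75/3 = 0.9167
  S[A,C] = ((-2.25)·(1) + (-0.25)·(3) + (1.75)·(-2) + (0.75)·(-2)) / 3 = -8/3 = -2.6667
  S[B,B] = ((-1.25)·(-1.25) + (0.75)·(0.75) + (-0.25)·(-0.25) + (0.75)·(0.75)) / 3 = 2.75/3 = 0.9167
  S[B,C] = ((-1.25)·(1) + (0.75)·(3) + (-0.25)·(-2) + (0.75)·(-2)) / 3 = 0/3 = 0
  S[C,C] = ((1)·(1) + (3)·(3) + (-2)·(-2) + (-2)·(-2)) / 3 = 18/3 = 6

S is symmetric (S[j,i] = S[i,j]). Assembling:

S = [[2.9167, 0.9167, -2.6667],
 [0.9167, 0.9167, 0],
 [-2.6667, 0, 6]]


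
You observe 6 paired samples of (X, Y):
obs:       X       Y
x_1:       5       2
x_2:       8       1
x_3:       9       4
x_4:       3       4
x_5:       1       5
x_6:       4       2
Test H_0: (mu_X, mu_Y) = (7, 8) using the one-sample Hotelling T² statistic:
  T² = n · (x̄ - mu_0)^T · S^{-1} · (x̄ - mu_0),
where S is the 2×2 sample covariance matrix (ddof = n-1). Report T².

Step 1 — sample mean vector:
  mean(X) = (5 + 8 + 9 + 3 + 1 + 4) / 6 = 30/6 = 5
  mean(Y) = (2 + 1 + 4 + 4 + 5 + 2) / 6 = 18/6 = 3
  x̄ = (5, 3),  deviation x̄ - mu_0 = (5, 3) - (7, 8) = (-2, -5).

Step 2 — sample covariance matrix, S[i,j] = (1/(n-1)) · Σ_k (x_{k,i} - mean_i) · (x_{k,j} - mean_j), divisor n-1 = 5:
  S[X,X] = ((0)·(0) + (3)·(3) + (4)·(4) + (-2)·(-2) + (-4)·(-4) + (-1)·(-1)) / 5 = 46/5 = 9.2
  S[X,Y] = ((0)·(-1) + (3)·(-2) + (4)·(1) + (-2)·(1) + (-4)·(2) + (-1)·(-1)) / 5 = -11/5 = -2.2
  S[Y,Y] = ((-1)·(-1) + (-2)·(-2) + (1)·(1) + (1)·(1) + (2)·(2) + (-1)·(-1)) / 5 = 12/5 = 2.4
  S = [[9.2, -2.2],
 [-2.2, 2.4]].

Step 3 — invert S. det(S) = 9.2·2.4 - (-2.2)² = 17.24.
  S^{-1} = (1/det) · [[d, -b], [-b, a]] = [[0.1392, 0.1276],
 [0.1276, 0.5336]].

Step 4 — quadratic form (x̄ - mu_0)^T · S^{-1} · (x̄ - mu_0):
  S^{-1} · (x̄ - mu_0) = (-0.9165, -2.9234),
  (x̄ - mu_0)^T · [...] = (-2)·(-0.9165) + (-5)·(-2.9234) = 16.4501.

Step 5 — scale by n: T² = 6 · 16.4501 = 98.7007.

T² ≈ 98.7007


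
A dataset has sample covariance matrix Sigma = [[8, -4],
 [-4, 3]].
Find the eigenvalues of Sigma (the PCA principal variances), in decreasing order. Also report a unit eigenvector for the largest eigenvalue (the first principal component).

Step 1 — characteristic polynomial of 2×2 Sigma:
  det(Sigma - λI) = λ² - trace · λ + det = 0.
  trace = 8 + 3 = 11, det = 8·3 - (-4)² = 8.
Step 2 — discriminant:
  Δ = trace² - 4·det = 121 - 32 = 89.
Step 3 — eigenvalues:
  λ = (trace ± √Δ)/2 = (11 ± 9.434)/2,
  λ_1 = 10.217,  λ_2 = 0.783.

Step 4 — unit eigenvector for λ_1: solve (Sigma - λ_1 I)v = 0. First row:
  (8 - 10.217)·v_x + (-4)·v_y = 0, i.e. (-2.217)·v_x + (-4)·v_y = 0,
  so v ∝ (b, λ_1 - a) = (-4, 2.217); multiply by -1 so the first entry is positive: u = (4, -2.217).
  ||u|| = √((4)² + (-2.217)²) = √(20.915) ≈ 4.5733,
  v_1 = u/||u|| ≈ (0.8746, -0.4848) (||v_1|| = 1).

λ_1 = 10.217,  λ_2 = 0.783;  v_1 ≈ (0.8746, -0.4848)


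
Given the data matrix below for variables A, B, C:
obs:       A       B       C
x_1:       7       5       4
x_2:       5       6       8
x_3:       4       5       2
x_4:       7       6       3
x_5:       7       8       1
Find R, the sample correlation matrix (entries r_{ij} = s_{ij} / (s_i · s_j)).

Step 1 — column means:
  mean(A) = (7 + 5 + 4 + 7 + 7) / 5 = 30/5 = 6
  mean(B) = (5 + 6 + 5 + 6 + 8) / 5 = 30/5 = 6
  mean(C) = (4 + 8 + 2 + 3 + 1) / 5 = 18/5 = 3.6

Step 2 — sample variances and covariances s[i,j] = (1/(n-1)) · Σ_k (x_{k,i} - mean_i) · (x_{k,j} - mean_j), with n-1 = 4:
  s[A,A] = ((1)·(1) + (-1)·(-1) + (-2)·(-2) + (1)·(1) + (1)·(1)) / 4 = 8/4 = 2
  s[A,B] = ((1)·(-1) + (-1)·(0) + (-2)·(-1) + (1)·(0) + (1)·(2)) / 4 = 3/4 = 0.75
  s[A,C] = ((1)·(0.4) + (-1)·(4.4) + (-2)·(-1.6) + (1)·(-0.6) + (1)·(-2.6)) / 4 = -4/4 = -1
  s[B,B] = ((-1)·(-1) + (0)·(0) + (-1)·(-1) + (0)·(0) + (2)·(2)) / 4 = 6/4 = 1.5
  s[B,C] = ((-1)·(0.4) + (0)·(4.4) + (-1)·(-1.6) + (0)·(-0.6) + (2)·(-2.6)) / 4 = -4/4 = -1
  s[C,C] = ((0.4)·(0.4) + (4.4)·(4.4) + (-1.6)·(-1.6) + (-0.6)·(-0.6) + (-2.6)·(-2.6)) / 4 = 29.2/4 = 7.3
  Sample standard deviations s_i = √(s[i,i]):
  s(A) = √(2) = 1.4142
  s(B) = √(1.5) = 1.2247
  s(C) = √(7.3) = 2.7019

Step 3 — r_{ij} = s_{ij} / (s_i · s_j):
  r[A,A] = 1 (diagonal).
  r[A,B] = 0.75 / (1.4142 · 1.2247) = 0.75 / 1.7321 = 0.433
  r[A,C] = -1 / (1.4142 · 2.7019) = -1 / 3.821 = -0.2617
  r[B,B] = 1 (diagonal).
  r[B,C] = -1 / (1.2247 · 2.7019) = -1 / 3.3091 = -0.3022
  r[C,C] = 1 (diagonal).

R is symmetric with unit diagonal. Assembling:

R = [[1, 0.433, -0.2617],
 [0.433, 1, -0.3022],
 [-0.2617, -0.3022, 1]]


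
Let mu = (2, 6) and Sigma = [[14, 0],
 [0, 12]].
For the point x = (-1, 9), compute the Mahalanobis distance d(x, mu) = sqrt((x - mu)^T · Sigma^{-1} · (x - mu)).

Step 1 — centre the observation: (x - mu) = (-3, 3).

Step 2 — invert Sigma. det(Sigma) = 14·12 - (0)² = 168.
  Sigma^{-1} = (1/det) · [[d, -b], [-b, a]] = [[0.0714, 0],
 [0, 0.0833]].

Step 3 — form the quadratic (x - mu)^T · Sigma^{-1} · (x - mu):
  Sigma^{-1} · (x - mu) = (-0.2143, 0.25).
  (x - mu)^T · [Sigma^{-1} · (x - mu)] = (-3)·(-0.2143) + (3)·(0.25) = 1.3929.

Step 4 — take square root: d = √(1.3929) ≈ 1.1802.

d(x, mu) = √(1.3929) ≈ 1.1802


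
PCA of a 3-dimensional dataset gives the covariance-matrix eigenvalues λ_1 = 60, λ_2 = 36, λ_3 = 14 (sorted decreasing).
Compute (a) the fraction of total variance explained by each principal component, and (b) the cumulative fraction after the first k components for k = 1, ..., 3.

Step 1 — total variance = trace(Sigma) = Σ λ_i = 60 + 36 + 14 = 110.

Step 2 — fraction explained by component i = λ_i / Σ λ:
  PC1: 60/110 = 0.5455
  PC2: 36/110 = 0.3273
  PC3: 14/110 = 0.1273

Step 3 — cumulative fraction after k components = (λ_1 + ... + λ_k) / Σ λ:
  k = 1: 60/110 = 0.5455
  k = 2: (60 + 36)/110 = 96/110 = 0.8727
  k = 3: (60 + 36 + 14)/110 = 110/110 = 1

Summary (fraction, with percent):

explained: PC1 0.5455 (54.55%), PC2 0.3273 (32.73%), PC3 0.1273 (12.73%);  cumulative: 0.5455, 0.8727, 1


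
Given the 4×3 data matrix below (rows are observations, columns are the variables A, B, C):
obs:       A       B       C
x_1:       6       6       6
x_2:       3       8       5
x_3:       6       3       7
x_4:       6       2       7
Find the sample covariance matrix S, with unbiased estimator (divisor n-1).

Step 1 — column means:
  mean(A) = (6 + 3 + 6 + 6) / 4 = 21/4 = 5.25
  mean(B) = (6 + 8 + 3 + 2) / 4 = 19/4 = 4.75
  mean(C) = (6 + 5 + 7 + 7) / 4 = 25/4 = 6.25

Step 2 — sample covariance S[i,j] = (1/(n-1)) · Σ_k (x_{k,i} - mean_i) · (x_{k,j} - mean_j), with n-1 = 3.
  S[A,A] = ((0.75)·(0.75) + (-2.25)·(-2.25) + (0.75)·(0.75) + (0.75)·(0.75)) / 3 = 6.75/3 = 2.25
  S[A,B] = ((0.75)·(1.25) + (-2.25)·(3.25) + (0.75)·(-1.75) + (0.75)·(-2.75)) / 3 = -9.75/3 = -3.25
  S[A,C] = ((0.75)·(-0.25) + (-2.25)·(-1.25) + (0.75)·(0.75) + (0.75)·(0.75)) / 3 = 3.75/3 = 1.25
  S[B,B] = ((1.25)·(1.25) + (3.25)·(3.25) + (-1.75)·(-1.75) + (-2.75)·(-2.75)) / 3 = 22.75/3 = 7.5833
  S[B,C] = ((1.25)·(-0.25) + (3.25)·(-1.25) + (-1.75)·(0.75) + (-2.75)·(0.75)) / 3 = -7.75/3 = -2.5833
  S[C,C] = ((-0.25)·(-0.25) + (-1.25)·(-1.25) + (0.75)·(0.75) + (0.75)·(0.75)) / 3 = 2.75/3 = 0.9167

S is symmetric (S[j,i] = S[i,j]). Assembling:

S = [[2.25, -3.25, 1.25],
 [-3.25, 7.5833, -2.5833],
 [1.25, -2.5833, 0.9167]]


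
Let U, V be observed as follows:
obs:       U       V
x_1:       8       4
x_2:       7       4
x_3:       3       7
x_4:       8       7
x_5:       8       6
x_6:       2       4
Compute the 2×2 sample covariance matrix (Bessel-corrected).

Step 1 — column means:
  mean(U) = (8 + 7 + 3 + 8 + 8 + 2) / 6 = 36/6 = 6
  mean(V) = (4 + 4 + 7 + 7 + 6 + 4) / 6 = 32/6 = 5.3333

Step 2 — sample covariance S[i,j] = (1/(n-1)) · Σ_k (x_{k,i} - mean_i) · (x_{k,j} - mean_j), with n-1 = 5.
  S[U,U] = ((2)·(2) + (1)·(1) + (-3)·(-3) + (2)·(2) + (2)·(2) + (-4)·(-4)) / 5 = 38/5 = 7.6
  S[U,V] = ((2)·(-1.3333) + (1)·(-1.3333) + (-3)·(1.6667) + (2)·(1.6667) + (2)·(0.6667) + (-4)·(-1.3333)) / 5 = 1/5 = 0.2
  S[V,V] = ((-1.3333)·(-1.3333) + (-1.3333)·(-1.3333) + (1.6667)·(1.6667) + (1.6667)·(1.6667) + (0.6667)·(0.6667) + (-1.3333)·(-1.3333)) / 5 = 11.3333/5 = 2.2667

S is symmetric (S[j,i] = S[i,j]). Assembling:

S = [[7.6, 0.2],
 [0.2, 2.2667]]


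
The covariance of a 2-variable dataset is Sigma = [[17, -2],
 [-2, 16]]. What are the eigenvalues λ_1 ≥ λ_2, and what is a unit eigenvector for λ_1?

Step 1 — characteristic polynomial of 2×2 Sigma:
  det(Sigma - λI) = λ² - trace · λ + det = 0.
  trace = 17 + 16 = 33, det = 17·16 - (-2)² = 268.
Step 2 — discriminant:
  Δ = trace² - 4·det = 1089 - 1072 = 17.
Step 3 — eigenvalues:
  λ = (trace ± √Δ)/2 = (33 ± 4.1231)/2,
  λ_1 = 18.5616,  λ_2 = 14.4384.

Step 4 — unit eigenvector for λ_1: solve (Sigma - λ_1 I)v = 0. First row:
  (17 - 18.5616)·v_x + (-2)·v_y = 0, i.e. (-1.5616)·v_x + (-2)·v_y = 0,
  so v ∝ (b, λ_1 - a) = (-2, 1.5616); multiply by -1 so the first entry is positive: u = (2, -1.5616).
  ||u|| = √((2)² + (-1.5616)²) = √(6.4384) ≈ 2.5374,
  v_1 = u/||u|| ≈ (0.7882, -0.6154) (||v_1|| = 1).

λ_1 = 18.5616,  λ_2 = 14.4384;  v_1 ≈ (0.7882, -0.6154)
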